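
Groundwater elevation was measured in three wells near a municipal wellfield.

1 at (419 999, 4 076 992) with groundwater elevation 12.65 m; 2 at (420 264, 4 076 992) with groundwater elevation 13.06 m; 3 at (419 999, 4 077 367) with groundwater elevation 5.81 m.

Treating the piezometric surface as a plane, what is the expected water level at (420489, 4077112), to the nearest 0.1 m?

11.2 m

∂h/∂x = (13.06 − 12.65) / (420264 − 419999) = +0.001547
∂h/∂y = (5.81 − 12.65) / (4077367 − 4076992) = -0.01824
h(420489, 4077112) = 12.65 + (+0.001547)·(490) + (-0.01824)·(120) = 12.65 +0.758 -2.189 = 11.219 m.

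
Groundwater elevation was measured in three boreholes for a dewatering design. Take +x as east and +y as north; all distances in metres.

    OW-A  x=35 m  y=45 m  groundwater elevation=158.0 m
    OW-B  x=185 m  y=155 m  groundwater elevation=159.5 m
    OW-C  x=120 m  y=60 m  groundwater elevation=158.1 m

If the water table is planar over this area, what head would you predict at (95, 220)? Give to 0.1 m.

160.7 m

Three-point gradient (reference OW-A): Δ to OW-B = (150, 110, +1.5), Δ to OW-C = (85, 15, +0.1).
∂h/∂x = -0.001620, ∂h/∂y = +0.01585 (det = -7100).
h(95, 220) = 158.0 + (-0.001620)·(60) + (+0.01585)·(175) = 158.0 -0.097 +2.773 = 160.676 m.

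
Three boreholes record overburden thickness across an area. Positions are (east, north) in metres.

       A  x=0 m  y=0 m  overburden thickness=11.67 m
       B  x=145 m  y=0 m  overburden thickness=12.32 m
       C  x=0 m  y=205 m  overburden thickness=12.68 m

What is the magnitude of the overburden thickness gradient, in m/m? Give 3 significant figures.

0.00666 m/m

∂d/∂x = (12.32 − 11.67) / (145 − 0) = +0.004483
∂d/∂y = (12.68 − 11.67) / (205 − 0) = +0.004927
|∇f| = √(0.004483² + 0.004927²) = 0.006661 m/m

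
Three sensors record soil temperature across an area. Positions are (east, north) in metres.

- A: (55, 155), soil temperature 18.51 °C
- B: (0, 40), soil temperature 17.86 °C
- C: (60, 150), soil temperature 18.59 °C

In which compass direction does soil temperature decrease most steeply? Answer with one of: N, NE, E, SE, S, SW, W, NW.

Differences from A: to B (Δx, Δy, Δh) = (-55, -115, -0.65); to C = (5, -5, +0.08).
Solve a·Δx + b·Δy = ΔT: det = (-55)·(-5) − 5·(-115) = 850.
∂T/∂x = [(-0.65)·(-5) − (+0.08)·(-115)] / 850 = +0.01465
∂T/∂y = [(-55)·(+0.08) − 5·(-0.65)] / 850 = -0.001353
Steepest decrease is along −∇f = (-0.01465 E, +0.001353 N) → west.

W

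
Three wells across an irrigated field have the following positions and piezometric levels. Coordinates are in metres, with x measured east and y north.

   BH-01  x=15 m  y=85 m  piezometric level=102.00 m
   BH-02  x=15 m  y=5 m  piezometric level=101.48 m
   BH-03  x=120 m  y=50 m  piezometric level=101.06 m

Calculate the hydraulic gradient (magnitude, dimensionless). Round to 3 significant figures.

0.00940

Taking BH-01 as reference: BH-02−BH-01 = (0, -80, -0.52); BH-03−BH-01 = (105, -35, -0.94).
Solve a·Δx + b·Δy = Δh: det = 0·(-35) − 105·(-80) = 8400.
∂h/∂x = [(-0.52)·(-35) − (-0.94)·(-80)] / 8400 = -0.006786
∂h/∂y = [0·(-0.94) − 105·(-0.52)] / 8400 = +0.006500
|∇h| = √(-0.006786² + 0.006500²) = 0.009397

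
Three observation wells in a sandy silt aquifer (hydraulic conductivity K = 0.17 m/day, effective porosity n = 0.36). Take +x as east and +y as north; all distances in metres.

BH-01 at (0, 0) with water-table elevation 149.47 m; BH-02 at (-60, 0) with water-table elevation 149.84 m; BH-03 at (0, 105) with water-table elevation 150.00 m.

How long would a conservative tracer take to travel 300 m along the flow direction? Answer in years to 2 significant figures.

∂h/∂x = (149.84 − 149.47) / (-60 − 0) = -0.006167
∂h/∂y = (150.00 − 149.47) / (105 − 0) = +0.005048
|∇h| = √(-0.006167² + 0.005048²) = 0.00797
Seepage velocity v = K·i/n = 0.17 × 0.00797 / 0.36 = 0.003764 m/day.
t = 300 / 0.003764 = 7.97e+04 days = 218 years.

220 years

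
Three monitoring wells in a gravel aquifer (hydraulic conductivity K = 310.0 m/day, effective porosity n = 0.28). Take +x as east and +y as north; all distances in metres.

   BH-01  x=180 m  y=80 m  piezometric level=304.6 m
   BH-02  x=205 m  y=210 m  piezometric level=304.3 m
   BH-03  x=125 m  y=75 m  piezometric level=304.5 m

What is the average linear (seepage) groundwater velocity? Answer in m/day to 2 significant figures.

Differences from BH-01: to BH-02 (Δx, Δy, Δh) = (25, 130, -0.3); to BH-03 = (-55, -5, -0.1).
Solve a·Δx + b·Δy = Δh: det = 25·(-5) − (-55)·130 = 7025.
∂h/∂x = [(-0.3)·(-5) − (-0.1)·130] / 7025 = +0.002064
∂h/∂y = [25·(-0.1) − (-55)·(-0.3)] / 7025 = -0.002705
|∇h| = √(0.002064² + -0.002705²) = 0.003403
Seepage velocity v = K·i/n = 310.0 × 0.003403 / 0.28 = 3.768 m/day.

3.8 m/day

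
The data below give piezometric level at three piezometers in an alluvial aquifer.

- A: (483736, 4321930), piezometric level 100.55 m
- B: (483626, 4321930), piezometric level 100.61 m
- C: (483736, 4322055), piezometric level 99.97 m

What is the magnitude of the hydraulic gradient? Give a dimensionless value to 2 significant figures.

∂h/∂x = (100.61 − 100.55) / (483626 − 483736) = -0.0005455
∂h/∂y = (99.97 − 100.55) / (4322055 − 4321930) = -0.004640
|∇h| = √(-0.0005455² + -0.004640²) = 0.004672

0.0047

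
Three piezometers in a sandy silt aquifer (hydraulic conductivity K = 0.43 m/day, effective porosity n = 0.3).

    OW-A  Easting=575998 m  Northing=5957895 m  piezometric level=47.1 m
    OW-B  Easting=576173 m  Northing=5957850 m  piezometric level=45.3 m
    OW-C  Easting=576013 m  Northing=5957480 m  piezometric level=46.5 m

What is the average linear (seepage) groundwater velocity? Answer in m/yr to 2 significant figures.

5.3 m/yr

Differences from OW-A: to OW-B (Δx, Δy, Δh) = (175, -45, -1.8); to OW-C = (15, -415, -0.6).
Determinant of the coordinate differences = 175·(-415) − 15·(-45) = -71950.
∂h/∂x = [(-1.8)·(-415) − (-0.6)·(-45)] / -71950 = -0.01001
∂h/∂y = [175·(-0.6) − 15·(-1.8)] / -71950 = +0.001084
|∇h| = √(-0.01001² + 0.001084²) = 0.01007
Seepage velocity v = K·i/n = 0.43 × 0.01007 / 0.3 = 0.01443 m/day = 5.271 m/yr.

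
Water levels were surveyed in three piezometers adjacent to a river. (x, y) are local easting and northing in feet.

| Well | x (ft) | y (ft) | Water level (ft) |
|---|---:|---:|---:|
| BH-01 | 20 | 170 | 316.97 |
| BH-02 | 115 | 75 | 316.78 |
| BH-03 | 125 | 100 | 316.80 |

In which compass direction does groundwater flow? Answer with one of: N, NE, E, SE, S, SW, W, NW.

SE

With h = a·x + b·y + c and BH-01 as origin, the differences give:
  95·a + (-95)·b = -0.19
  105·a + (-70)·b = -0.17
Eliminate b (×(-70) and ×(-95), subtract): 3325·a = -2.850 → a = ∂h/∂x = -0.0008571
Back-substitute: b = ∂h/∂y = +0.001143.
Flow = −∇h = (+0.0008571 east, -0.001143 north), which points southeast.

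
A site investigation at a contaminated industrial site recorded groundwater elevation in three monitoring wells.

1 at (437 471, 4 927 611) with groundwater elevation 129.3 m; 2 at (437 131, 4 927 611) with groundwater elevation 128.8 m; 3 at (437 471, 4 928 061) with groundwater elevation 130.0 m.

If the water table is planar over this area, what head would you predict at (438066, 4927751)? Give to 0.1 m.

130.4 m

∂h/∂x = (128.8 − 129.3) / (437131 − 437471) = +0.001471
∂h/∂y = (130.0 − 129.3) / (4928061 − 4927611) = +0.001556
h(438066, 4927751) = 129.3 + (+0.001471)·(595) + (+0.001556)·(140) = 129.3 +0.875 +0.218 = 130.393 m.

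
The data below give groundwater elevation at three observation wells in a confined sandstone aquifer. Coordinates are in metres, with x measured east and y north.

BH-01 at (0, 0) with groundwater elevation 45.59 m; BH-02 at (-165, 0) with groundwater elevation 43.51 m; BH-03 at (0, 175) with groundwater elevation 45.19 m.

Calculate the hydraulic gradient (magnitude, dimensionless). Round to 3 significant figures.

∂h/∂x = (43.51 − 45.59) / (-165 − 0) = +0.01261
∂h/∂y = (45.19 − 45.59) / (175 − 0) = -0.002286
|∇h| = √(0.01261² + -0.002286²) = 0.01282

0.0128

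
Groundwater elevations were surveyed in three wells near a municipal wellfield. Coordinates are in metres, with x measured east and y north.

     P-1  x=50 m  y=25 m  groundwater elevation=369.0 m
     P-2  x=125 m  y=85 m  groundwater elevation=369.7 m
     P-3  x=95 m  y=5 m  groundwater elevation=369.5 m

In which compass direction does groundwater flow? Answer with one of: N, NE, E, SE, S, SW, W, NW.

Three-point gradient (reference P-1): Δ to P-2 = (75, 60, +0.7), Δ to P-3 = (45, -20, +0.5).
∂h/∂x = +0.01048, ∂h/∂y = -0.001429 (det = -4200).
Flow = −∇h = (-0.01048 east, +0.001429 north), which points west.

W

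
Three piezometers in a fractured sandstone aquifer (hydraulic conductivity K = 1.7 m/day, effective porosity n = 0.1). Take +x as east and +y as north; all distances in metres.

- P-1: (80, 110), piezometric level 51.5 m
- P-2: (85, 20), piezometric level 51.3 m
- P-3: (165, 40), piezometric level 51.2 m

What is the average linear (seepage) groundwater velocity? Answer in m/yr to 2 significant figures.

Differences from P-1: to P-2 (Δx, Δy, Δh) = (5, -90, -0.2); to P-3 = (85, -70, -0.3).
Solve a·Δx + b·Δy = Δh: det = 5·(-70) − 85·(-90) = 7300.
∂h/∂x = [(-0.2)·(-70) − (-0.3)·(-90)] / 7300 = -0.001781
∂h/∂y = [5·(-0.3) − 85·(-0.2)] / 7300 = +0.002123
|∇h| = √(-0.001781² + 0.002123²) = 0.002771
Seepage velocity v = K·i/n = 1.7 × 0.002771 / 0.1 = 0.04711 m/day = 17.21 m/yr.

17 m/yr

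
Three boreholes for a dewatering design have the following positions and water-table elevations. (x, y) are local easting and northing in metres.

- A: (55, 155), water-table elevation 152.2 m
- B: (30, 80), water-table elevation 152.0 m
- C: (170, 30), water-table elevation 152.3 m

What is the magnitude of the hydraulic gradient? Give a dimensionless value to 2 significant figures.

0.0033

Three-point gradient (reference A): Δ to B = (-25, -75, -0.2), Δ to C = (115, -125, +0.1).
∂h/∂x = +0.002766, ∂h/∂y = +0.001745 (det = 11750).
|∇h| = √(0.002766² + 0.001745²) = 0.00327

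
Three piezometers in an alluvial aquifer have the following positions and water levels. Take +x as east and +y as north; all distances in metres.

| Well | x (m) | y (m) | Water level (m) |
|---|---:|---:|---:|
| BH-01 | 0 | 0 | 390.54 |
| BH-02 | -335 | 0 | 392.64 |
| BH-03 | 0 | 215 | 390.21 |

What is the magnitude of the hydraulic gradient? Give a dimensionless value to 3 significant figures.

0.00645

∂h/∂x = (392.64 − 390.54) / (-335 − 0) = -0.006269
∂h/∂y = (390.21 − 390.54) / (215 − 0) = -0.001535
|∇h| = √(-0.006269² + -0.001535²) = 0.006454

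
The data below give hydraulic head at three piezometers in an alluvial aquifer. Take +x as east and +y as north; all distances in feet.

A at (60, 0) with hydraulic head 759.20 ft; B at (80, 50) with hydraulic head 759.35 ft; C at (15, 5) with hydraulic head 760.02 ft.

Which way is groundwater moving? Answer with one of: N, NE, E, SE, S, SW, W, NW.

SE

Differences from A: to B (Δx, Δy, Δh) = (20, 50, +0.15); to C = (-45, 5, +0.82).
Determinant of the coordinate differences = 20·5 − (-45)·50 = 2350.
∂h/∂x = [(+0.15)·5 − (+0.82)·50] / 2350 = -0.01713
∂h/∂y = [20·(+0.82) − (-45)·(+0.15)] / 2350 = +0.009851
Flow = −∇h = (+0.01713 east, -0.009851 north), which points southeast.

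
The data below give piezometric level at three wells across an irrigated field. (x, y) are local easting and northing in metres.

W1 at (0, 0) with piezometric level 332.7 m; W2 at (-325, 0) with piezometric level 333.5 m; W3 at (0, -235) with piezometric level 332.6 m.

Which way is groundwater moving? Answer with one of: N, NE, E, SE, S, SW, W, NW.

E

∂h/∂x = (333.5 − 332.7) / (-325 − 0) = -0.002462
∂h/∂y = (332.6 − 332.7) / (-235 − 0) = +0.0004255
Flow = −∇h = (+0.002462 east, -0.0004255 north), which points east.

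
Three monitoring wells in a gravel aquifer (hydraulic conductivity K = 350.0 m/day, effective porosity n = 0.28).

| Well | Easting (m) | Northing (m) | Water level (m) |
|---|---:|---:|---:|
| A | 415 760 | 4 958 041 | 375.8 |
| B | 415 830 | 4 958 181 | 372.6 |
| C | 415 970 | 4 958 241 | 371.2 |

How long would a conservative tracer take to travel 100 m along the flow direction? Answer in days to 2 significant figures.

3.5 days

Taking A as reference: B−A = (70, 140, -3.2); C−A = (210, 200, -4.6).
Solve a·Δx + b·Δy = Δh: det = 70·200 − 210·140 = -15400.
∂h/∂x = [(-3.2)·200 − (-4.6)·140] / -15400 = -0.0002597
∂h/∂y = [70·(-4.6) − 210·(-3.2)] / -15400 = -0.02273
|∇h| = √(-0.0002597² + -0.02273²) = 0.02273
Seepage velocity v = K·i/n = 350.0 × 0.02273 / 0.28 = 28.41 m/day.
t = 100 / 28.41 = 3.52 days.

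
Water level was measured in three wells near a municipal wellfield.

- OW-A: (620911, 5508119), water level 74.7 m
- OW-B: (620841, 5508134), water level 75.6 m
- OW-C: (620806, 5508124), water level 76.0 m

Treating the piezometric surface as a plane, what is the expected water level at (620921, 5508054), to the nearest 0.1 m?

74.4 m

With h = a·x + b·y + c and OW-A as origin, the differences give:
  (-70)·a + 15·b = +0.9
  (-105)·a + 5·b = +1.3
Eliminate b (×5 and ×15, subtract): 1225·a = -15.00 → a = ∂h/∂x = -0.01224
Back-substitute: b = ∂h/∂y = +0.002857.
h(620921, 5508054) = 74.7 + (-0.01224)·(10) + (+0.002857)·(-65) = 74.7 -0.122 -0.186 = 74.392 m.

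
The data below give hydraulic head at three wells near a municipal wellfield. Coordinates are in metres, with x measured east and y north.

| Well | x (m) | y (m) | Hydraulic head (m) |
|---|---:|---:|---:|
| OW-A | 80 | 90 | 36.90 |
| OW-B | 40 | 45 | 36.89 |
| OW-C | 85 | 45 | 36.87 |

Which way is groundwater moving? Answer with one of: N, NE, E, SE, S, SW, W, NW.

SE

With h = a·x + b·y + c and OW-A as origin, the differences give:
  (-40)·a + (-45)·b = -0.01
  5·a + (-45)·b = -0.03
Eliminate b (×(-45) and ×(-45), subtract): 2025·a = -0.900 → a = ∂h/∂x = -0.0004444
Back-substitute: b = ∂h/∂y = +0.0006173.
Flow = −∇h = (+0.0004444 east, -0.0006173 north), which points southeast.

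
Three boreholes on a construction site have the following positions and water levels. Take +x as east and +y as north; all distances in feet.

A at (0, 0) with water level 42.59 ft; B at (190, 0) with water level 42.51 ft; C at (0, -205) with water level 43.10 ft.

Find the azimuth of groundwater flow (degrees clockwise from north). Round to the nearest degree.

∂h/∂x = (42.51 − 42.59) / (190 − 0) = -0.0004211
∂h/∂y = (43.10 − 42.59) / (-205 − 0) = -0.002488
Flow direction (−∇h) has components (+0.0004211 E, +0.002488 N).
Azimuth = atan2(E, N) = atan2(+0.0004211, +0.002488) = 9.6° ≈ 010°.

010°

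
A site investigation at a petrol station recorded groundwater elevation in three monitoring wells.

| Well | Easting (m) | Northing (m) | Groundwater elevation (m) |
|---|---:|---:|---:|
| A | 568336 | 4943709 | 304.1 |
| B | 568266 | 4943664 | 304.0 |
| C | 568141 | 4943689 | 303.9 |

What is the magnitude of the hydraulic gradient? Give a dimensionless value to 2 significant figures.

0.0012

With h = a·x + b·y + c and A as origin, the differences give:
  (-70)·a + (-45)·b = -0.1
  (-195)·a + (-20)·b = -0.2
Eliminate b (×(-20) and ×(-45), subtract): -7375·a = -7.00 → a = ∂h/∂x = +0.0009492
Back-substitute: b = ∂h/∂y = +0.0007458.
|∇h| = √(0.0009492² + 0.0007458²) = 0.001207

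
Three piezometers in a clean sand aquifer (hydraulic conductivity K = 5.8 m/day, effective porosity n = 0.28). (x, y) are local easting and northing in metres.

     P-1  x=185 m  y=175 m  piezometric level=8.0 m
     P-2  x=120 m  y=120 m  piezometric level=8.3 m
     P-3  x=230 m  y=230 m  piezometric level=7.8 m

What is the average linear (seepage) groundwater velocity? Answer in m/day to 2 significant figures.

Taking P-1 as reference: P-2−P-1 = (-65, -55, +0.3); P-3−P-1 = (45, 55, -0.2).
Determinant of the coordinate differences = (-65)·55 − 45·(-55) = -1100.
∂h/∂x = [(+0.3)·55 − (-0.2)·(-55)] / -1100 = -0.005000
∂h/∂y = [(-65)·(-0.2) − 45·(+0.3)] / -1100 = +0.0004545
|∇h| = √(-0.005000² + 0.0004545²) = 0.005021
Seepage velocity v = K·i/n = 5.8 × 0.005021 / 0.28 = 0.104 m/day.

0.10 m/day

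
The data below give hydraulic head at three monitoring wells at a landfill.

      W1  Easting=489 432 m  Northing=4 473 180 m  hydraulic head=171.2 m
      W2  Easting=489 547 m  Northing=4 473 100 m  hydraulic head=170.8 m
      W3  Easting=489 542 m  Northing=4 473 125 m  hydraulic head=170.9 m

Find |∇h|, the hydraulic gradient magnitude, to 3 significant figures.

0.00392

With h = a·x + b·y + c and W1 as origin, the differences give:
  115·a + (-80)·b = -0.4
  110·a + (-55)·b = -0.3
Eliminate b (×(-55) and ×(-80), subtract): 2475·a = -2.00 → a = ∂h/∂x = -0.0008081
Back-substitute: b = ∂h/∂y = +0.003838.
|∇h| = √(-0.0008081² + 0.003838²) = 0.003922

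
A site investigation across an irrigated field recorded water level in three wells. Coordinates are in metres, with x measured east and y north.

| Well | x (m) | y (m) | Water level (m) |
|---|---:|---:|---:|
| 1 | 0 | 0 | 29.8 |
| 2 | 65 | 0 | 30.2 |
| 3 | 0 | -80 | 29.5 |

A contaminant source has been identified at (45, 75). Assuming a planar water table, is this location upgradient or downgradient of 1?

upgradient

∂h/∂x = (30.2 − 29.8) / (65 − 0) = +0.006154
∂h/∂y = (29.5 − 29.8) / (-80 − 0) = +0.003750
Head at (45, 75) = 29.8 + (+0.006154)·(45) + (+0.003750)·(75) = 30.36 m.
That is higher than the 29.8 m at 1, so the point is upgradient.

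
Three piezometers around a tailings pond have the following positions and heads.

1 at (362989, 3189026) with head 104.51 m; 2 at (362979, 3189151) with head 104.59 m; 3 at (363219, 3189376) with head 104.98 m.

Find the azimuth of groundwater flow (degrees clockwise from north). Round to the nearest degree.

233°

Differences from 1: to 2 (Δx, Δy, Δh) = (-10, 125, +0.08); to 3 = (230, 350, +0.47).
Determinant of the coordinate differences = (-10)·350 − 230·125 = -32250.
∂h/∂x = [(+0.08)·350 − (+0.47)·125] / -32250 = +0.0009535
∂h/∂y = [(-10)·(+0.47) − 230·(+0.08)] / -32250 = +0.0007163
Flow direction (−∇h) has components (-0.0009535 E, -0.0007163 N).
Azimuth = atan2(E, N) = atan2(-0.0009535, -0.0007163) = 233.1° ≈ 233°.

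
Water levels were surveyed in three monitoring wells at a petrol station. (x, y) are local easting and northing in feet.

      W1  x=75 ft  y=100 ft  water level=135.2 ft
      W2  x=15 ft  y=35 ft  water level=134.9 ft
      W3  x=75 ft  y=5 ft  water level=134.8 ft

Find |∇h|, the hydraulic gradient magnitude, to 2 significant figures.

0.0042

Differences from W1: to W2 (Δx, Δy, Δh) = (-60, -65, -0.3); to W3 = (0, -95, -0.4).
Determinant of the coordinate differences = (-60)·(-95) − 0·(-65) = 5700.
∂h/∂x = [(-0.3)·(-95) − (-0.4)·(-65)] / 5700 = +0.0004386
∂h/∂y = [(-60)·(-0.4) − 0·(-0.3)] / 5700 = +0.004211
|∇h| = √(0.0004386² + 0.004211²) = 0.004234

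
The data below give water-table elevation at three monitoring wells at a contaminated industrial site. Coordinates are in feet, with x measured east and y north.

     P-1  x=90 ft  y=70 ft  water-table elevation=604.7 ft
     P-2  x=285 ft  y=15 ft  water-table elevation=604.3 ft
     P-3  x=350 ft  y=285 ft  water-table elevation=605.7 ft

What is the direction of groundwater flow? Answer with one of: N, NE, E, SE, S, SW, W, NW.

S

With h = a·x + b·y + c and P-1 as origin, the differences give:
  195·a + (-55)·b = -0.4
  260·a + 215·b = +1.0
Eliminate b (×215 and ×(-55), subtract): 56225·a = -31.00 → a = ∂h/∂x = -0.0005514
Back-substitute: b = ∂h/∂y = +0.005318.
Flow = −∇h = (+0.0005514 east, -0.005318 north), which points south.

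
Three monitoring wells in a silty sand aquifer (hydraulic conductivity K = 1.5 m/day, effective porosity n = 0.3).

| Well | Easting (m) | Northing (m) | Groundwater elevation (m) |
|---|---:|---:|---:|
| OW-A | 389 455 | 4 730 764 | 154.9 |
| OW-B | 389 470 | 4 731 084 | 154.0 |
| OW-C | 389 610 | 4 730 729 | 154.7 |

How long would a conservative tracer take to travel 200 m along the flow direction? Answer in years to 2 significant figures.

33 years

Taking OW-A as reference: OW-B−OW-A = (15, 320, -0.9); OW-C−OW-A = (155, -35, -0.2).
Determinant of the coordinate differences = 15·(-35) − 155·320 = -50125.
∂h/∂x = [(-0.9)·(-35) − (-0.2)·320] / -50125 = -0.001905
∂h/∂y = [15·(-0.2) − 155·(-0.9)] / -50125 = -0.002723
|∇h| = √(-0.001905² + -0.002723²) = 0.003323
Seepage velocity v = K·i/n = 1.5 × 0.003323 / 0.3 = 0.01662 m/day.
t = 200 / 0.01662 = 1.203e+04 days = 32.9 years.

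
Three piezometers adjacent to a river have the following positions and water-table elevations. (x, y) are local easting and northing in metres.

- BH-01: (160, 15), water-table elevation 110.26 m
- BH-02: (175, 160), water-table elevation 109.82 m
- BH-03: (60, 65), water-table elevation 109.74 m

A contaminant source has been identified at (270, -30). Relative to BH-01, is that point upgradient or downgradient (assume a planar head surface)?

With h = a·x + b·y + c and BH-01 as origin, the differences give:
  15·a + 145·b = -0.44
  (-100)·a + 50·b = -0.52
Eliminate b (×50 and ×145, subtract): 15250·a = 53.400 → a = ∂h/∂x = +0.003502
Back-substitute: b = ∂h/∂y = -0.003397.
Head at (270, -30) = 110.26 + (+0.003502)·(110) + (-0.003397)·(-45) = 110.80 m.
That is higher than the 110.26 m at BH-01, so the point is upgradient.

upgradient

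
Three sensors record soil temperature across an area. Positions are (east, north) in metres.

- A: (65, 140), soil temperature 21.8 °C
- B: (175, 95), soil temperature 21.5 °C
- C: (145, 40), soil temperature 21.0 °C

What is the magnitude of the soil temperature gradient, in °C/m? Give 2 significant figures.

Differences from A: to B (Δx, Δy, Δh) = (110, -45, -0.3); to C = (80, -100, -0.8).
Determinant of the coordinate differences = 110·(-100) − 80·(-45) = -7400.
∂T/∂x = [(-0.3)·(-100) − (-0.8)·(-45)] / -7400 = +0.0008108
∂T/∂y = [110·(-0.8) − 80·(-0.3)] / -7400 = +0.008649
|∇f| = √(0.0008108² + 0.008649²) = 0.008687 °C/m

0.0087 °C/m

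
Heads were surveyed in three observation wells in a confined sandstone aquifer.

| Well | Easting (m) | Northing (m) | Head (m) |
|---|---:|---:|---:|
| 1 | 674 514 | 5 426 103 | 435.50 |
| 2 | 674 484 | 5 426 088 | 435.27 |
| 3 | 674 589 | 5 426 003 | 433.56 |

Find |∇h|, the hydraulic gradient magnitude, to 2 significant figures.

0.018

Taking 1 as reference: 2−1 = (-30, -15, -0.23); 3−1 = (75, -100, -1.94).
Determinant of the coordinate differences = (-30)·(-100) − 75·(-15) = 4125.
∂h/∂x = [(-0.23)·(-100) − (-1.94)·(-15)] / 4125 = -0.001479
∂h/∂y = [(-30)·(-1.94) − 75·(-0.23)] / 4125 = +0.01829
|∇h| = √(-0.001479² + 0.01829²) = 0.01835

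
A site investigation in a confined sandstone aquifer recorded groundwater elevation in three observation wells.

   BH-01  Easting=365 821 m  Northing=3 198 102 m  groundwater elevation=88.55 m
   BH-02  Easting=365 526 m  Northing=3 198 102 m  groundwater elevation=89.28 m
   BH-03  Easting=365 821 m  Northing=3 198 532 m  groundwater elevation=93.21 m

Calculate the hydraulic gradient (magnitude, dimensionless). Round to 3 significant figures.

0.0111

∂h/∂x = (89.28 − 88.55) / (365526 − 365821) = -0.002475
∂h/∂y = (93.21 − 88.55) / (3198532 − 3198102) = +0.01084
|∇h| = √(-0.002475² + 0.01084²) = 0.01112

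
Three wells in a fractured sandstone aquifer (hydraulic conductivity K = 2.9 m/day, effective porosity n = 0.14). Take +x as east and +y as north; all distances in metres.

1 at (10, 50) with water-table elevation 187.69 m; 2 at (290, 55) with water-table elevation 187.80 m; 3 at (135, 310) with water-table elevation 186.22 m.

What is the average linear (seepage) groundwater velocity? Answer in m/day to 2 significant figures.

Differences from 1: to 2 (Δx, Δy, Δh) = (280, 5, +0.11); to 3 = (125, 260, -1.47).
Solve a·Δx + b·Δy = Δh: det = 280·260 − 125·5 = 72175.
∂h/∂x = [(+0.11)·260 − (-1.47)·5] / 72175 = +0.0004981
∂h/∂y = [280·(-1.47) − 125·(+0.11)] / 72175 = -0.005893
|∇h| = √(0.0004981² + -0.005893²) = 0.005914
Seepage velocity v = K·i/n = 2.9 × 0.005914 / 0.14 = 0.1225 m/day.

0.12 m/day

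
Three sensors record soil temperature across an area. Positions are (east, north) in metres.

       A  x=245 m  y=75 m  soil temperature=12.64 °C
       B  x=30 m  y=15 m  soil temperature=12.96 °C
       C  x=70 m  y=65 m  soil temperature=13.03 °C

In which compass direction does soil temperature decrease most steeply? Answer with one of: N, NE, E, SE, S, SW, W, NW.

SE

Taking A as reference: B−A = (-215, -60, +0.32); C−A = (-175, -10, +0.39).
Determinant of the coordinate differences = (-215)·(-10) − (-175)·(-60) = -8350.
∂T/∂x = [(+0.32)·(-10) − (+0.39)·(-60)] / -8350 = -0.002419
∂T/∂y = [(-215)·(+0.39) − (-175)·(+0.32)] / -8350 = +0.003335
Steepest decrease is along −∇f = (+0.002419 E, -0.003335 N) → southeast.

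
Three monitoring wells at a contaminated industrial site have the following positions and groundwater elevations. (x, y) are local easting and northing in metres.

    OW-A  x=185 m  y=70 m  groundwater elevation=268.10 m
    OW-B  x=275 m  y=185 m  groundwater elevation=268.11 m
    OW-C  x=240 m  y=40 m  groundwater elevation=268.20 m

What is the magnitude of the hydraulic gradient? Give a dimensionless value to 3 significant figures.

0.00161

Taking OW-A as reference: OW-B−OW-A = (90, 115, +0.01); OW-C−OW-A = (55, -30, +0.10).
Determinant of the coordinate differences = 90·(-30) − 55·115 = -9025.
∂h/∂x = [(+0.01)·(-30) − (+0.10)·115] / -9025 = +0.001307
∂h/∂y = [90·(+0.10) − 55·(+0.01)] / -9025 = -0.0009363
|∇h| = √(0.001307² + -0.0009363²) = 0.001608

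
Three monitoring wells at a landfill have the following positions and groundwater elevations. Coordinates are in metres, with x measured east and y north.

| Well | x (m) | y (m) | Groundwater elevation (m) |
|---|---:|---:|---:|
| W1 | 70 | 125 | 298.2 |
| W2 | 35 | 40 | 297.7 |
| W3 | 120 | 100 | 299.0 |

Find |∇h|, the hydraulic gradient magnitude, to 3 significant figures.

0.0157

Three-point gradient (reference W1): Δ to W2 = (-35, -85, -0.5), Δ to W3 = (50, -25, +0.8).
∂h/∂x = +0.01571, ∂h/∂y = -0.0005854 (det = 5125).
|∇h| = √(0.01571² + -0.0005854²) = 0.01572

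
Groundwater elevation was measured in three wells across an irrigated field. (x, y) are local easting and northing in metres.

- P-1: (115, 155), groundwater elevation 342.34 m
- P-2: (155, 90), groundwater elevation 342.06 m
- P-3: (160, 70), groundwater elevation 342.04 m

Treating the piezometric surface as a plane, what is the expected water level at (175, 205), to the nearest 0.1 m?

341.7 m

With h = a·x + b·y + c and P-1 as origin, the differences give:
  40·a + (-65)·b = -0.28
  45·a + (-85)·b = -0.30
Eliminate b (×(-85) and ×(-65), subtract): -475·a = 4.300 → a = ∂h/∂x = -0.009053
Back-substitute: b = ∂h/∂y = -0.001263.
h(175, 205) = 342.34 + (-0.009053)·(60) + (-0.001263)·(50) = 342.34 -0.543 -0.063 = 341.734 m.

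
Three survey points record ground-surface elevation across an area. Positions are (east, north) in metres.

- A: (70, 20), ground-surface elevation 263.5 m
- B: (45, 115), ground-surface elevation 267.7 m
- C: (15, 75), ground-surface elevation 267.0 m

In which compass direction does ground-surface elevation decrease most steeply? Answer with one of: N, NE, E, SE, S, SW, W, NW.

SE

Three-point gradient (reference A): Δ to B = (-25, 95, +4.2), Δ to C = (-55, 55, +3.5).
∂z/∂x = -0.02636, ∂z/∂y = +0.03727 (det = 3850).
Steepest decrease is along −∇f = (+0.02636 E, -0.03727 N) → southeast.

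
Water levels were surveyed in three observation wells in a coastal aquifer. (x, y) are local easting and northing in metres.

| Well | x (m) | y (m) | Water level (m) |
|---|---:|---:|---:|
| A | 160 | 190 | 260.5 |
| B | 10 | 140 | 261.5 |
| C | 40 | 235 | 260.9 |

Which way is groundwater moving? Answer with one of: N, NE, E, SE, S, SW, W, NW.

NE

Differences from A: to B (Δx, Δy, Δh) = (-150, -50, +1.0); to C = (-120, 45, +0.4).
Solve a·Δx + b·Δy = Δh: det = (-150)·45 − (-120)·(-50) = -12750.
∂h/∂x = [(+1.0)·45 − (+0.4)·(-50)] / -12750 = -0.005098
∂h/∂y = [(-150)·(+0.4) − (-120)·(+1.0)] / -12750 = -0.004706
Flow = −∇h = (+0.005098 east, +0.004706 north), which points northeast.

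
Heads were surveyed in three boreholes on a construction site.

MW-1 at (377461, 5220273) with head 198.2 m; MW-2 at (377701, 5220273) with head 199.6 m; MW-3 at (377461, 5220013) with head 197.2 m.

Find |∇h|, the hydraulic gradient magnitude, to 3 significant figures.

∂h/∂x = (199.6 − 198.2) / (377701 − 377461) = +0.005833
∂h/∂y = (197.2 − 198.2) / (5220013 − 5220273) = +0.003846
|∇h| = √(0.005833² + 0.003846²) = 0.006987

0.00699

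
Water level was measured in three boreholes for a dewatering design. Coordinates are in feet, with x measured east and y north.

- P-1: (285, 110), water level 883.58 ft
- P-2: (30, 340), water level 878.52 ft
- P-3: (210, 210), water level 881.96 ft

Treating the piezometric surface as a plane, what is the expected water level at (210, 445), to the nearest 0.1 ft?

Three-point gradient (reference P-1): Δ to P-2 = (-255, 230, -5.06), Δ to P-3 = (-75, 100, -1.62).
∂h/∂x = +0.01617, ∂h/∂y = -0.004073 (det = -8250).
h(210, 445) = 883.58 + (+0.01617)·(-75) + (-0.004073)·(335) = 883.58 -1.213 -1.364 = 881.003 ft.

881.0 ft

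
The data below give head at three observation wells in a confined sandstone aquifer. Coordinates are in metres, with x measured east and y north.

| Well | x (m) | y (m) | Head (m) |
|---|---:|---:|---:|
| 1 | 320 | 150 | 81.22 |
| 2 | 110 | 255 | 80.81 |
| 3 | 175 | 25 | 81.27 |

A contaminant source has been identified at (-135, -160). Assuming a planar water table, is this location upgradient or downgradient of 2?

upgradient

Taking 1 as reference: 2−1 = (-210, 105, -0.41); 3−1 = (-145, -125, +0.05).
Solve a·Δx + b·Δy = Δh: det = (-210)·(-125) − (-145)·105 = 41475.
∂h/∂x = [(-0.41)·(-125) − (+0.05)·105] / 41475 = +0.001109
∂h/∂y = [(-210)·(+0.05) − (-145)·(-0.41)] / 41475 = -0.001687
Head at (-135, -160) = 81.22 + (+0.001109)·(-455) + (-0.001687)·(-310) = 81.24 m.
That is higher than the 80.81 m at 2, so the point is upgradient.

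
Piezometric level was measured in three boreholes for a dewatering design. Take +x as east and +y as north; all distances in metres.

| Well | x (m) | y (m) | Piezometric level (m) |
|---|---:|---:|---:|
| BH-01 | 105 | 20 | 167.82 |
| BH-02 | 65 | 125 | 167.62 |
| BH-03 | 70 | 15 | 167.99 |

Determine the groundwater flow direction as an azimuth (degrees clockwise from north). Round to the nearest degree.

With h = a·x + b·y + c and BH-01 as origin, the differences give:
  (-40)·a + 105·b = -0.20
  (-35)·a + (-5)·b = +0.17
Eliminate b (×(-5) and ×105, subtract): 3875·a = -16.850 → a = ∂h/∂x = -0.004348
Back-substitute: b = ∂h/∂y = -0.003561.
Flow direction (−∇h) has components (+0.004348 E, +0.003561 N).
Azimuth = atan2(E, N) = atan2(+0.004348, +0.003561) = 50.7° ≈ 051°.

051°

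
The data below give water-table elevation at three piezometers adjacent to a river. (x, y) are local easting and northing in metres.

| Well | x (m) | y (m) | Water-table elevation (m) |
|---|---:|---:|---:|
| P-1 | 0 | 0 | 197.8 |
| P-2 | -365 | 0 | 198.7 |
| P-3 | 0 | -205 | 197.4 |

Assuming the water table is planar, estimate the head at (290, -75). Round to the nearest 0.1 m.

196.9 m

∂h/∂x = (198.7 − 197.8) / (-365 − 0) = -0.002466
∂h/∂y = (197.4 − 197.8) / (-205 − 0) = +0.001951
h(290, -75) = 197.8 + (-0.002466)·(290) + (+0.001951)·(-75) = 197.8 -0.715 -0.146 = 196.939 m.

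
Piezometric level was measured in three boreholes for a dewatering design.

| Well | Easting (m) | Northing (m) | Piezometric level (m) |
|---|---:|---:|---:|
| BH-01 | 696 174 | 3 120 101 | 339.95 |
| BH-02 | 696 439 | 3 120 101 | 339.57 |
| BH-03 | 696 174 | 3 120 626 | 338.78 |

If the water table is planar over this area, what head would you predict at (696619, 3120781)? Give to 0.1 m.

337.8 m

∂h/∂x = (339.57 − 339.95) / (696439 − 696174) = -0.001434
∂h/∂y = (338.78 − 339.95) / (3120626 − 3120101) = -0.002229
h(696619, 3120781) = 339.95 + (-0.001434)·(445) + (-0.002229)·(680) = 339.95 -0.638 -1.515 = 337.796 m.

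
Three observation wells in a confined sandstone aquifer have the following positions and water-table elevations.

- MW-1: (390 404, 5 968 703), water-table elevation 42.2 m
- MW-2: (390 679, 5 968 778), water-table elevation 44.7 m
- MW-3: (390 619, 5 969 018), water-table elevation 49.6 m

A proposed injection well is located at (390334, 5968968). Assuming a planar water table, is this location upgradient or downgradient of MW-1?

Differences from MW-1: to MW-2 (Δx, Δy, Δh) = (275, 75, +2.5); to MW-3 = (215, 315, +7.4).
Solve a·Δx + b·Δy = Δh: det = 275·315 − 215·75 = 70500.
∂h/∂x = [(+2.5)·315 − (+7.4)·75] / 70500 = +0.003298
∂h/∂y = [275·(+7.4) − 215·(+2.5)] / 70500 = +0.02124
Head at (390334, 5968968) = 42.2 + (+0.003298)·(-70) + (+0.02124)·(265) = 47.60 m.
That is higher than the 42.2 m at MW-1, so the point is upgradient.

upgradient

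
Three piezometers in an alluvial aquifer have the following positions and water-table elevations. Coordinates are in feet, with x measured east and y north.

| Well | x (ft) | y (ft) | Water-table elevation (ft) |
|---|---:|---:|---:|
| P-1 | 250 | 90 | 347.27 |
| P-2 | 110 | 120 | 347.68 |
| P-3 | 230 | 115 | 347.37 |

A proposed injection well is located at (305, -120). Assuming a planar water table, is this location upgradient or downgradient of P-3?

downgradient

Three-point gradient (reference P-1): Δ to P-2 = (-140, 30, +0.41), Δ to P-3 = (-20, 25, +0.10).
∂h/∂x = -0.002500, ∂h/∂y = +0.002000 (det = -2900).
Head at (305, -120) = 347.27 + (-0.002500)·(55) + (+0.002000)·(-210) = 346.71 ft.
That is lower than the 347.37 ft at P-3, so the point is downgradient.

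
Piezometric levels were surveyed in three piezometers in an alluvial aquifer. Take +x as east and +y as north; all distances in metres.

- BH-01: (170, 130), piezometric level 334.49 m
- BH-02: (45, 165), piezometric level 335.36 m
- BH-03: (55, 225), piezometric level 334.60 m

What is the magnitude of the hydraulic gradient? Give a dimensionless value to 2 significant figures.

With h = a·x + b·y + c and BH-01 as origin, the differences give:
  (-125)·a + 35·b = +0.87
  (-115)·a + 95·b = +0.11
Eliminate b (×95 and ×35, subtract): -7850·a = 78.800 → a = ∂h/∂x = -0.01004
Back-substitute: b = ∂h/∂y = -0.01099.
|∇h| = √(-0.01004² + -0.01099²) = 0.01489

0.015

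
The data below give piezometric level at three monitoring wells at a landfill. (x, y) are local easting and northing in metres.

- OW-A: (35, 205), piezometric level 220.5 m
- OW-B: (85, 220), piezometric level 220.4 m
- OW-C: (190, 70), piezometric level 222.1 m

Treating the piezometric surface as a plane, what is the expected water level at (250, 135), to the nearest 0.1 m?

Three-point gradient (reference OW-A): Δ to OW-B = (50, 15, -0.1), Δ to OW-C = (155, -135, +1.6).
∂h/∂x = +0.001157, ∂h/∂y = -0.01052 (det = -9075).
h(250, 135) = 220.5 + (+0.001157)·(215) + (-0.01052)·(-70) = 220.5 +0.249 +0.737 = 221.485 m.

221.5 m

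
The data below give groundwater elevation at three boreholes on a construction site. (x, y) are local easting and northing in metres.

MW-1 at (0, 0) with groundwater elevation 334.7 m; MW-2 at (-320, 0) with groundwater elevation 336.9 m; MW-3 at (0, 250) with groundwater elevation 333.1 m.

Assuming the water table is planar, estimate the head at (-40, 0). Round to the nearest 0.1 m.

∂h/∂x = (336.9 − 334.7) / (-320 − 0) = -0.006875
∂h/∂y = (333.1 − 334.7) / (250 − 0) = -0.006400
h(-40, 0) = 334.7 + (-0.006875)·(-40) + (-0.006400)·(0) = 334.7 +0.275 -0.000 = 334.975 m.

335.0 m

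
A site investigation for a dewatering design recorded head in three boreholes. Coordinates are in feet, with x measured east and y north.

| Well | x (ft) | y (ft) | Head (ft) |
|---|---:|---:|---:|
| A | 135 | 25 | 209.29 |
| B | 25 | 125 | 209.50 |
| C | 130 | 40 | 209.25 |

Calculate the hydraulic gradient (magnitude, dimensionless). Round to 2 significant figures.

Three-point gradient (reference A): Δ to B = (-110, 100, +0.21), Δ to C = (-5, 15, -0.04).
∂h/∂x = -0.006217, ∂h/∂y = -0.004739 (det = -1150).
|∇h| = √(-0.006217² + -0.004739²) = 0.007817

0.0078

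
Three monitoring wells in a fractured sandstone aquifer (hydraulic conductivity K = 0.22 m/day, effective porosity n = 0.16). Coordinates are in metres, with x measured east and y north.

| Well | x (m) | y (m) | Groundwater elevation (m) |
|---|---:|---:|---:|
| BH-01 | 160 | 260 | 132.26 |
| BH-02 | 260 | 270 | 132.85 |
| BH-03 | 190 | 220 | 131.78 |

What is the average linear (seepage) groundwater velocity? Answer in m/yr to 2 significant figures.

8.0 m/yr

Three-point gradient (reference BH-01): Δ to BH-02 = (100, 10, +0.59), Δ to BH-03 = (30, -40, -0.48).
∂h/∂x = +0.004372, ∂h/∂y = +0.01528 (det = -4300).
|∇h| = √(0.004372² + 0.01528²) = 0.01589
Seepage velocity v = K·i/n = 0.22 × 0.01589 / 0.16 = 0.02185 m/day = 7.981 m/yr.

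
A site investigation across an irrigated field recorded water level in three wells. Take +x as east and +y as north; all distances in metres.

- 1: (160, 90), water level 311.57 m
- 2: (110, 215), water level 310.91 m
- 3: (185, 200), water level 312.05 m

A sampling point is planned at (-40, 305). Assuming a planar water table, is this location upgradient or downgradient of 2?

With h = a·x + b·y + c and 1 as origin, the differences give:
  (-50)·a + 125·b = -0.66
  25·a + 110·b = +0.48
Eliminate b (×110 and ×125, subtract): -8625·a = -132.600 → a = ∂h/∂x = +0.01537
Back-substitute: b = ∂h/∂y = +0.0008696.
Head at (-40, 305) = 311.57 + (+0.01537)·(-200) + (+0.0008696)·(215) = 308.68 m.
That is lower than the 310.91 m at 2, so the point is downgradient.

downgradient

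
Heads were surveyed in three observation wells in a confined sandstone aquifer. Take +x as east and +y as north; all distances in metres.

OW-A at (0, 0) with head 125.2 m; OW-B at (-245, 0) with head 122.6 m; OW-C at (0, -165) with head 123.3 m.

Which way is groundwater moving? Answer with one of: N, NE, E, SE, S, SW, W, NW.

∂h/∂x = (122.6 − 125.2) / (-245 − 0) = +0.01061
∂h/∂y = (123.3 − 125.2) / (-165 − 0) = +0.01152
Flow = −∇h = (-0.01061 east, -0.01152 north), which points southwest.

SW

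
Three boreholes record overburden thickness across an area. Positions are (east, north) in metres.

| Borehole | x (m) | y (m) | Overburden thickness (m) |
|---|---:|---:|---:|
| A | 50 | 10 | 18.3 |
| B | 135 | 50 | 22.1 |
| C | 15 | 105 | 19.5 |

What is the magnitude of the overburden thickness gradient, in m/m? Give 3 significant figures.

0.0413 m/m

Taking A as reference: B−A = (85, 40, +3.8); C−A = (-35, 95, +1.2).
Determinant of the coordinate differences = 85·95 − (-35)·40 = 9475.
∂d/∂x = [(+3.8)·95 − (+1.2)·40] / 9475 = +0.03303
∂d/∂y = [85·(+1.2) − (-35)·(+3.8)] / 9475 = +0.02480
|∇f| = √(0.03303² + 0.02480²) = 0.0413 m/m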